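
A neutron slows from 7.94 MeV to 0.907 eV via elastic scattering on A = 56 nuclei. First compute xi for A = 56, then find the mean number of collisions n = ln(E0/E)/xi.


xi = 1 + (A-1)^2/(2A)*ln((A-1)/(A+1)) = 0.03529286 (for A = 56)
n = ln(E0/E) / xi
n = ln(7.94e6 / 0.907) / 0.03529286
n = ln(8.754135e+06) / 0.03529286 = 452.93

452.93


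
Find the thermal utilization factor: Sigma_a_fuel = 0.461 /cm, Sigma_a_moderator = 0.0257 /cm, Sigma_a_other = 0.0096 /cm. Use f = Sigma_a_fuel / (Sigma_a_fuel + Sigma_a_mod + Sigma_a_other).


f = Sigma_a_fuel / (Sigma_a_fuel + Sigma_a_mod + Sigma_a_other)
f = 0.461 / (0.461 + 0.0257 + 0.0096)
f = 0.92887

0.92887


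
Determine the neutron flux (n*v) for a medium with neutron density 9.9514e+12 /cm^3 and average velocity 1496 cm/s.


phi = n * v
phi = 9.9514e+12 * 1496
phi = 1.4887e+16 /cm^2/s

1.4887e+16


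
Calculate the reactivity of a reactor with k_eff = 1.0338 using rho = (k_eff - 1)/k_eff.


rho = (k_eff - 1) / k_eff
rho = (1.0338 - 1) / 1.0338
rho = 0.032695

0.032695


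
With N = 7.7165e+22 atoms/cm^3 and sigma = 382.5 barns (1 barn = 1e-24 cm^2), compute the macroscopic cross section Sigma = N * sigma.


Sigma = N * sigma_barns * 1e-24
Sigma = 7.7165e+22 * 382.5 * 1e-24
Sigma = 29.516 /cm

29.516


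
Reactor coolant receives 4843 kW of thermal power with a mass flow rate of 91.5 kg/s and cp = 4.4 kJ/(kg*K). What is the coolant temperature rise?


dT = Q / (m_dot * cp)
dT = 4843 / (91.5 * 4.4)
dT = 12.029 C

12.029


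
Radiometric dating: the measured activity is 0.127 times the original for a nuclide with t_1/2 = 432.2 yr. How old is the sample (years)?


lambda = ln(2) / t_half = ln(2) / 432.2 = 0.001603765 /yr
t = -ln(A/A0) / lambda
t = -ln(0.127) / 0.001603765
t = 1286.7 yr

1286.7


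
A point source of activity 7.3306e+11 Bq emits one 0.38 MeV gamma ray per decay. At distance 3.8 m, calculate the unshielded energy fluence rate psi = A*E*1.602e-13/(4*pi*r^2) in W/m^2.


psi = A * E * 1.602e-13 / (4*pi*r^2)
psi = 7.3306e+11 * 0.38 * 1.602e-13 / (4*pi*3.8^2)
psi = 2.4593e-04 W/m^2

2.4593e-04


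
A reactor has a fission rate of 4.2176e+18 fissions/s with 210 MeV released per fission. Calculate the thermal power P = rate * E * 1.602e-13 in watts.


P = fission_rate * E_MeV * 1.602e-13
P = 4.2176e+18 * 210 * 1.602e-13
P = 1.4189e+08 W

1.4189e+08


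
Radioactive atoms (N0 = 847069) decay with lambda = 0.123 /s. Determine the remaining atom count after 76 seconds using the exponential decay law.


N = N0 * exp(-lambda * t)
N = 847069 * exp(-0.123 * 76)
N = 73.813

73.813


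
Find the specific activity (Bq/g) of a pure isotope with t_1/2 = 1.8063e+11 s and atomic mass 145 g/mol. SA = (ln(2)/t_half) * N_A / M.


lambda = ln(2) / t_half = ln(2) / 1.8063e+11 = 3.837387e-12 /s
SA = lambda * N_A / M
SA = 3.837387e-12 * 6.022e23 / 145
SA = 1.5937e+10 Bq/g

1.5937e+10


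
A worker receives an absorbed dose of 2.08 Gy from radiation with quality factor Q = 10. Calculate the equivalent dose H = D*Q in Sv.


H = D * Q
H = 2.08 * 10
H = 20.800 Sv

20.800


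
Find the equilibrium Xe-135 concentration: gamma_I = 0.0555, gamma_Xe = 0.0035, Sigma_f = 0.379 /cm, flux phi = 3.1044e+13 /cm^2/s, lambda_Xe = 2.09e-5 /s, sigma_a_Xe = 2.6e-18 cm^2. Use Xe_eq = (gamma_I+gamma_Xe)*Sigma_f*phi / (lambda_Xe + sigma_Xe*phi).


Xe_eq = (gamma_I + gamma_Xe) * Sigma_f * phi / (lambda_Xe + sigma_Xe * phi)
Numerator = (0.0555 + 0.0035) * 0.379 * 3.1044e+13 = 6.941749e+11
Denominator = 2.09e-5 + 2.6e-18 * 3.1044e+13 = 1.016144e-04
Xe_eq = 6.941749e+11 / 1.016144e-04 = 6.8315e+15 /cm^3

6.8315e+15


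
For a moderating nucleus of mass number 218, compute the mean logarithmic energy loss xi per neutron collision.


xi = 1 + (A-1)^2/(2A) * ln((A-1)/(A+1))
xi = 1 + (218-1)^2/(2*218) * ln((218-1)/(218 +1))
xi = 0.0091463

0.0091463


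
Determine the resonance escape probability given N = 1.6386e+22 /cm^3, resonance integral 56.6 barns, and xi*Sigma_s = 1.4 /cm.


p = exp(-N * I * 1e-24 / (xi*Sigma_s))
p = exp(-1.6386e+22 * 56.6 * 1e-24 / 1.4)
p = 0.51558

0.51558


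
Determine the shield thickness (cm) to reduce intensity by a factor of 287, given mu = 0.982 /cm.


x = ln(factor) / mu
x = ln(287) / 0.982
x = 5.7632 cm

5.7632


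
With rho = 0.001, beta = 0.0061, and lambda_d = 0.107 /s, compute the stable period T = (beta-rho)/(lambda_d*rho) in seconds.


T = (beta - rho) / (lambda_d * rho)
T = (0.0061 - 0.001) / (0.107 * 0.001)
T = 47.664 s

47.664


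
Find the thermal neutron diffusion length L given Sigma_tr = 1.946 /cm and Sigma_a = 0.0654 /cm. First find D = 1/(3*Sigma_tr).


D = 1 / (3 * Sigma_tr) = 1 / (3 * 1.946) = 0.1712915 cm
L = sqrt(D / Sigma_a)
L = sqrt(0.1712915 / 0.0654)
L = 1.6184 cm

1.6184


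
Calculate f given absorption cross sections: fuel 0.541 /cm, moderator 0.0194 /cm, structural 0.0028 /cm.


f = Sigma_a_fuel / (Sigma_a_fuel + Sigma_a_mod + Sigma_a_other)
f = 0.541 / (0.541 + 0.0194 + 0.0028)
f = 0.96058

0.96058


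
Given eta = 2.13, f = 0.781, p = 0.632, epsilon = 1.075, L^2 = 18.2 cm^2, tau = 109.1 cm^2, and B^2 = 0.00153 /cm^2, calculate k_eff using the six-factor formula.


k_inf = eta*f*p*eps = 2.13*0.781*0.632*1.075 = 1.130202
P_TNL = 1/(1 + L^2*B^2) = 1/(1 + 18.2*0.00153) = 0.9729084
P_FNL = exp(-B^2*tau) = exp(-0.00153*109.1) = 0.8462648
k_eff = k_inf * P_TNL * P_FNL = 1.130202 * 0.9729084 * 0.8462648
k_eff = 0.93054

0.93054


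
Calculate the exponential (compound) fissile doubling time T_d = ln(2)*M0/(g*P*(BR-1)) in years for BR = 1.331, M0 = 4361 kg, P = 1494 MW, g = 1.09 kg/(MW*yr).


Breeding gain G = BR - 1 = 1.331 - 1 = 0.331
Fissile production rate = g * P * G = 1.09 * 1494 * 0.331 = 539.02026 kg/yr
T_d = ln(2) * M0 / (g * P * G)
T_d = ln(2) * 4361 / 539.02026 = 5.6080 yr

5.6080


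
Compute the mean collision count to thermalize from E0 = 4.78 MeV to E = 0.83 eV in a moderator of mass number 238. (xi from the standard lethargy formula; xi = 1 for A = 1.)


xi = 1 + (A-1)^2/(2A)*ln((A-1)/(A+1)) = 0.008379872 (for A = 238)
n = ln(E0/E) / xi
n = ln(4.78e6 / 0.83) / 0.008379872
n = ln(5.759036e+06) / 0.008379872 = 1857.6

1857.6


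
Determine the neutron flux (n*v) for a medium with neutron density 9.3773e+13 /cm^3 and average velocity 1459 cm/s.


phi = n * v
phi = 9.3773e+13 * 1459
phi = 1.3681e+17 /cm^2/s

1.3681e+17


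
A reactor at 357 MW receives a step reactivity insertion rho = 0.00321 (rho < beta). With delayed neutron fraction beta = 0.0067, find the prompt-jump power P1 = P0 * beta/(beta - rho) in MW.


P1/P0 = beta / (beta - rho)
P1/P0 = 0.0067 / (0.0067 - 0.00321) = 1.919771
P1 = 357 * 1.919771 = 685.36 MW

685.36


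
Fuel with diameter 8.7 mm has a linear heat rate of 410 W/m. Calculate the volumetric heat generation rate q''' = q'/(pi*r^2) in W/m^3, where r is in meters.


r = D / 2 / 1000 = 8.7 / 2 / 1000 = 0.00435 m
q''' = q' / (pi * r^2)
q''' = 410 / (pi * 0.00435^2)
q''' = 6.8969e+06 W/m^3

6.8969e+06


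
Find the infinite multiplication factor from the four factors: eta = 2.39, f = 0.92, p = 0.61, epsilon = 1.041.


k_inf = eta * f * p * epsilon
k_inf = 2.39 * 0.92 * 0.61 * 1.041
k_inf = 1.3963

1.3963


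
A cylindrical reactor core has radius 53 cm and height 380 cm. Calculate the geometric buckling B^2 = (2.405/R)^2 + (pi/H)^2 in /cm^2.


B^2 = (2.405/R)^2 + (pi/H)^2
B^2 = (2.405/53)^2 + (pi/380)^2
B^2 = 0.0021275 /cm^2

0.0021275


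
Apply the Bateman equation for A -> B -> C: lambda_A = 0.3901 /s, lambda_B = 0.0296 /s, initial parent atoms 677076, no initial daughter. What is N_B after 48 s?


N_B(t) = lambda_A * N_A0 / (lambda_B - lambda_A) * [exp(-lambda_A*t) - exp(-lambda_B*t)]
exp(-0.3901*48) = 7.377729e-09; exp(-0.0296*48) = 0.2415207
N_B = 0.3901 * 677076 / (0.0296 - 0.3901) * (7.377729e-09 - 0.2415207)
N_B = 176955

176955


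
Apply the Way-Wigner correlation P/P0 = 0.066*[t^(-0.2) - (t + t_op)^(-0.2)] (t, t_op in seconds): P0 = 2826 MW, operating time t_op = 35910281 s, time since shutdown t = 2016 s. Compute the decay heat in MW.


P/P0 = 0.066 * [t^(-0.2) - (t + t_op)^(-0.2)]
P/P0 = 0.066 * [2016^(-0.2) - (2016 + 35910281)^(-0.2)]
P/P0 = 0.066 * [0.2183242 - 0.03082843] = 0.01237472
P = 2826 * 0.01237472 = 34.971 MW

34.971


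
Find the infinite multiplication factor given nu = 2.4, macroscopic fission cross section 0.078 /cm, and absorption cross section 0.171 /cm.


k_inf = nu * Sigma_f / Sigma_a
k_inf = 2.4 * 0.078 / 0.171
k_inf = 1.0947

1.0947


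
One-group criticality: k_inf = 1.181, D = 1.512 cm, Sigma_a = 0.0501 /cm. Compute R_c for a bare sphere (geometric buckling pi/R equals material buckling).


L^2 = D / Sigma_a = 1.512 / 0.0501 = 30.17964 cm^2
B_m^2 = (k_inf - 1) / L^2 = (1.181 - 1) / 30.17964 = 0.005997421 /cm^2
For a bare sphere: B_g = pi/R, so R_c = pi / sqrt(B_m^2)
R_c = pi / sqrt(0.005997421) = 40.567 cm

40.567


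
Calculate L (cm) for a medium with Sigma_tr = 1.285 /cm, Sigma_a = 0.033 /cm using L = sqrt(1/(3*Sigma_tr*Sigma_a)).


D = 1 / (3 * Sigma_tr) = 1 / (3 * 1.285) = 0.2594034 cm
L = sqrt(D / Sigma_a)
L = sqrt(0.2594034 / 0.033)
L = 2.8037 cm

2.8037


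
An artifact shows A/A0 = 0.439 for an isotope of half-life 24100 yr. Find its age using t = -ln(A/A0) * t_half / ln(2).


lambda = ln(2) / t_half = ln(2) / 24100 = 2.876129e-05 /yr
t = -ln(A/A0) / lambda
t = -ln(0.439) / 2.876129e-05
t = 28624 yr

28624


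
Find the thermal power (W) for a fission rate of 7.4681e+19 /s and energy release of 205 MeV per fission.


P = fission_rate * E_MeV * 1.602e-13
P = 7.4681e+19 * 205 * 1.602e-13
P = 2.4526e+09 W

2.4526e+09


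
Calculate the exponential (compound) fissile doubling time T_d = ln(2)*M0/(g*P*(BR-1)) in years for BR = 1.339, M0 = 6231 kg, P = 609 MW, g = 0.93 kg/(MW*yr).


Breeding gain G = BR - 1 = 1.339 - 1 = 0.339
Fissile production rate = g * P * G = 0.93 * 609 * 0.339 = 191.99943 kg/yr
T_d = ln(2) * M0 / (g * P * G)
T_d = ln(2) * 6231 / 191.99943 = 22.495 yr

22.495


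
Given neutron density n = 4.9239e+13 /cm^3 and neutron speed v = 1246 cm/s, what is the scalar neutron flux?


phi = n * v
phi = 4.9239e+13 * 1246
phi = 6.1352e+16 /cm^2/s

6.1352e+16


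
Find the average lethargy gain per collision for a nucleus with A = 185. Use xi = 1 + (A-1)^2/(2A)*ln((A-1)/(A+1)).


xi = 1 + (A-1)^2/(2A) * ln((A-1)/(A+1))
xi = 1 + (185-1)^2/(2*185) * ln((185-1)/(185 +1))
xi = 0.010772

0.010772


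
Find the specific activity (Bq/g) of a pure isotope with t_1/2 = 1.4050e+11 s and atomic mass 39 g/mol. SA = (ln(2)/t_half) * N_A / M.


lambda = ln(2) / t_half = ln(2) / 1.4050e+11 = 4.933432e-12 /s
SA = lambda * N_A / M
SA = 4.933432e-12 * 6.022e23 / 39
SA = 7.6177e+10 Bq/g

7.6177e+10


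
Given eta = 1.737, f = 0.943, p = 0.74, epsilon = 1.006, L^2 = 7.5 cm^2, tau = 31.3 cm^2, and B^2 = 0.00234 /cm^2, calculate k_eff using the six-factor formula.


k_inf = eta*f*p*eps = 1.737*0.943*0.74*1.006 = 1.219386
P_TNL = 1/(1 + L^2*B^2) = 1/(1 + 7.5*0.00234) = 0.9827527
P_FNL = exp(-B^2*tau) = exp(-0.00234*31.3) = 0.9293759
k_eff = k_inf * P_TNL * P_FNL = 1.219386 * 0.9827527 * 0.9293759
k_eff = 1.1137

1.1137


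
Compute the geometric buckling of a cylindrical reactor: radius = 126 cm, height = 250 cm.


B^2 = (2.405/R)^2 + (pi/H)^2
B^2 = (2.405/126)^2 + (pi/250)^2
B^2 = 5.2224e-04 /cm^2

5.2224e-04


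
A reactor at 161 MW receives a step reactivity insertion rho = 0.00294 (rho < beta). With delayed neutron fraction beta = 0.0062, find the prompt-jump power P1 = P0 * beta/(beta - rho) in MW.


P1/P0 = beta / (beta - rho)
P1/P0 = 0.0062 / (0.0062 - 0.00294) = 1.901840
P1 = 161 * 1.901840 = 306.20 MW

306.20


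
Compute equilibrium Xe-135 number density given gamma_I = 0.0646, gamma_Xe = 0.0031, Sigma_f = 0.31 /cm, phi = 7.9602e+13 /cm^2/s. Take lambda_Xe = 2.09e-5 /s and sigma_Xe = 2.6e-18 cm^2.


Xe_eq = (gamma_I + gamma_Xe) * Sigma_f * phi / (lambda_Xe + sigma_Xe * phi)
Numerator = (0.0646 + 0.0031) * 0.31 * 7.9602e+13 = 1.670607e+12
Denominator = 2.09e-5 + 2.6e-18 * 7.9602e+13 = 2.278652e-04
Xe_eq = 1.670607e+12 / 2.278652e-04 = 7.3316e+15 /cm^3

7.3316e+15


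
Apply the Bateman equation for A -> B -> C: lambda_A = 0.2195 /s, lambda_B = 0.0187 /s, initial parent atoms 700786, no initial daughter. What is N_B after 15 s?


N_B(t) = lambda_A * N_A0 / (lambda_B - lambda_A) * [exp(-lambda_A*t) - exp(-lambda_B*t)]
exp(-0.2195*15) = 0.03716083; exp(-0.0187*15) = 0.7554059
N_B = 0.2195 * 700786 / (0.0187 - 0.2195) * (0.03716083 - 0.7554059)
N_B = 550211

550211


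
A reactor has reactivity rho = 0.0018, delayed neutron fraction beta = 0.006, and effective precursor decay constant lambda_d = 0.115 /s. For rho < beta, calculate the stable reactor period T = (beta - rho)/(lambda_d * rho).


T = (beta - rho) / (lambda_d * rho)
T = (0.006 - 0.0018) / (0.115 * 0.0018)
T = 20.290 s

20.290


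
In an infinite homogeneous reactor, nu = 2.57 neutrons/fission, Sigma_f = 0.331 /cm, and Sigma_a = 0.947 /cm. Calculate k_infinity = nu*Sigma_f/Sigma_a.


k_inf = nu * Sigma_f / Sigma_a
k_inf = 2.57 * 0.331 / 0.947
k_inf = 0.89828

0.89828


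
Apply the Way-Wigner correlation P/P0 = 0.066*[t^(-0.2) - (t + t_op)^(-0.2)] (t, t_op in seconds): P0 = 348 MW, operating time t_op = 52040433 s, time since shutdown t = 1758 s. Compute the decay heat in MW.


P/P0 = 0.066 * [t^(-0.2) - (t + t_op)^(-0.2)]
P/P0 = 0.066 * [1758^(-0.2) - (1758 + 52040433)^(-0.2)]
P/P0 = 0.066 * [0.2243862 - 0.02862391] = 0.01292031
P = 348 * 0.01292031 = 4.4963 MW

4.4963


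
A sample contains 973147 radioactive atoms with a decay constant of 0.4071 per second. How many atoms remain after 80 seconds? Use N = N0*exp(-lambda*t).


N = N0 * exp(-lambda * t)
N = 973147 * exp(-0.4071 * 80)
N = 6.9835e-09

6.9835e-09


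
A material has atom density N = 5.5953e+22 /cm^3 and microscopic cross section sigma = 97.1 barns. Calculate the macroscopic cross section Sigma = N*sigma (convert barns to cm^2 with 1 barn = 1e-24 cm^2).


Sigma = N * sigma_barns * 1e-24
Sigma = 5.5953e+22 * 97.1 * 1e-24
Sigma = 5.4330 /cm

5.4330


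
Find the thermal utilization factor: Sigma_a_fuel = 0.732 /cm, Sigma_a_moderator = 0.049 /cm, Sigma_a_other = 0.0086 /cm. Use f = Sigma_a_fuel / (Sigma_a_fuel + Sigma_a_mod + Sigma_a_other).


f = Sigma_a_fuel / (Sigma_a_fuel + Sigma_a_mod + Sigma_a_other)
f = 0.732 / (0.732 + 0.049 + 0.0086)
f = 0.92705

0.92705


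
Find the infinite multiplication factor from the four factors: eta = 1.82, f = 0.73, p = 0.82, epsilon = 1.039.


k_inf = eta * f * p * epsilon
k_inf = 1.82 * 0.73 * 0.82 * 1.039
k_inf = 1.1319

1.1319


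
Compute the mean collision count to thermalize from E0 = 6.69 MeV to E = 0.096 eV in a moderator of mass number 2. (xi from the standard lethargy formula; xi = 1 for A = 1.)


xi = 1 + (A-1)^2/(2A)*ln((A-1)/(A+1)) = 0.7253469 (for A = 2)
n = ln(E0/E) / xi
n = ln(6.69e6 / 0.096) / 0.7253469
n = ln(6.968750e+07) / 0.7253469 = 24.898

24.898


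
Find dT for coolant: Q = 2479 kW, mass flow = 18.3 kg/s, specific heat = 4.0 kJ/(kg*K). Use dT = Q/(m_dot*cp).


dT = Q / (m_dot * cp)
dT = 2479 / (18.3 * 4.0)
dT = 33.866 C

33.866


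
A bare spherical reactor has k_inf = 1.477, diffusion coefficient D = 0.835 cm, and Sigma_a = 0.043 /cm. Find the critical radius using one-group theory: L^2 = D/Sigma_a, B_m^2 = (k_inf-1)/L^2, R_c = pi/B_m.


L^2 = D / Sigma_a = 0.835 / 0.043 = 19.41860 cm^2
B_m^2 = (k_inf - 1) / L^2 = (1.477 - 1) / 19.41860 = 0.02456408 /cm^2
For a bare sphere: B_g = pi/R, so R_c = pi / sqrt(B_m^2)
R_c = pi / sqrt(0.02456408) = 20.045 cm

20.045


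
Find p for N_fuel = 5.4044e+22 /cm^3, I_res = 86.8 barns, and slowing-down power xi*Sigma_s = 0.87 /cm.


p = exp(-N * I * 1e-24 / (xi*Sigma_s))
p = exp(-5.4044e+22 * 86.8 * 1e-24 / 0.87)
p = 0.0045530

0.0045530


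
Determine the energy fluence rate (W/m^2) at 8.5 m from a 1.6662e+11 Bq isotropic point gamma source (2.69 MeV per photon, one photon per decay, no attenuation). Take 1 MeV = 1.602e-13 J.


psi = A * E * 1.602e-13 / (4*pi*r^2)
psi = 1.6662e+11 * 2.69 * 1.602e-13 / (4*pi*8.5^2)
psi = 7.9085e-05 W/m^2

7.9085e-05


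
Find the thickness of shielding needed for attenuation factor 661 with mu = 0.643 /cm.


x = ln(factor) / mu
x = ln(661) / 0.643
x = 10.099 cm

10.099


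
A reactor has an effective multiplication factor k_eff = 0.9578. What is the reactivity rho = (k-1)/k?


rho = (k_eff - 1) / k_eff
rho = (0.9578 - 1) / 0.9578
rho = -0.044059

-0.044059


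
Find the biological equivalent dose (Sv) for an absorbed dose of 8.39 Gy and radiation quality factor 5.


H = D * Q
H = 8.39 * 5
H = 41.950 Sv

41.950


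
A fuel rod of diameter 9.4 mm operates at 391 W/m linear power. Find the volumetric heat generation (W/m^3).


r = D / 2 / 1000 = 9.4 / 2 / 1000 = 0.0047 m
q''' = q' / (pi * r^2)
q''' = 391 / (pi * 0.0047^2)
q''' = 5.6342e+06 W/m^3

5.6342e+06


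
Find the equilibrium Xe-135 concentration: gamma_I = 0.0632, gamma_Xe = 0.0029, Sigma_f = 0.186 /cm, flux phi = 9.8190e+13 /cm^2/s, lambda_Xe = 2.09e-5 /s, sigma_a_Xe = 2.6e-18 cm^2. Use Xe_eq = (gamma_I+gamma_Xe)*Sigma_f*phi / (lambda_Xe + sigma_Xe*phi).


Xe_eq = (gamma_I + gamma_Xe) * Sigma_f * phi / (lambda_Xe + sigma_Xe * phi)
Numerator = (0.0632 + 0.0029) * 0.186 * 9.8190e+13 = 1.207207e+12
Denominator = 2.09e-5 + 2.6e-18 * 9.8190e+13 = 2.761940e-04
Xe_eq = 1.207207e+12 / 2.761940e-04 = 4.3709e+15 /cm^3

4.3709e+15


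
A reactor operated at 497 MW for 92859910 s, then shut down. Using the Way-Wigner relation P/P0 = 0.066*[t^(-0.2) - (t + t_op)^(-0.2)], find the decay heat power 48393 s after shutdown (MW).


P/P0 = 0.066 * [t^(-0.2) - (t + t_op)^(-0.2)]
P/P0 = 0.066 * [48393^(-0.2) - (48393 + 92859910)^(-0.2)]
P/P0 = 0.066 * [0.1156228 - 0.02549113] = 0.005948690
P = 497 * 0.005948690 = 2.9565 MW

2.9565


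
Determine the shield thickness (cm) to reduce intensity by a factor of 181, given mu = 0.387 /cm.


x = ln(factor) / mu
x = ln(181) / 0.387
x = 13.433 cm

13.433


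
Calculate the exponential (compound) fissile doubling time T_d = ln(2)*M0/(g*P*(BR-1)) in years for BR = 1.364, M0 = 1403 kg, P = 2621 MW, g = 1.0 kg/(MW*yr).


Breeding gain G = BR - 1 = 1.364 - 1 = 0.364
Fissile production rate = g * P * G = 1.0 * 2621 * 0.364 = 954.044 kg/yr
T_d = ln(2) * M0 / (g * P * G)
T_d = ln(2) * 1403 / 954.044 = 1.0193 yr

1.0193


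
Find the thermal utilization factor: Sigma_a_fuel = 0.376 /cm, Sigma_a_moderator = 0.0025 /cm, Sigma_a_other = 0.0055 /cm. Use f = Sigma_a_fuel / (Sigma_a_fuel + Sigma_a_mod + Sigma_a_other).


f = Sigma_a_fuel / (Sigma_a_fuel + Sigma_a_mod + Sigma_a_other)
f = 0.376 / (0.376 + 0.0025 + 0.0055)
f = 0.97917

0.97917


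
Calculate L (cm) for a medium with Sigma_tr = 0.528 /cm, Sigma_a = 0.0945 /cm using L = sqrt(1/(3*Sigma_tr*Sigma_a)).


D = 1 / (3 * Sigma_tr) = 1 / (3 * 0.528) = 0.6313131 cm
L = sqrt(D / Sigma_a)
L = sqrt(0.6313131 / 0.0945)
L = 2.5847 cm

2.5847


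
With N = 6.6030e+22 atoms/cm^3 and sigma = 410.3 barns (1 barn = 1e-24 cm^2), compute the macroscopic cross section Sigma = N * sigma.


Sigma = N * sigma_barns * 1e-24
Sigma = 6.6030e+22 * 410.3 * 1e-24
Sigma = 27.092 /cm

27.092


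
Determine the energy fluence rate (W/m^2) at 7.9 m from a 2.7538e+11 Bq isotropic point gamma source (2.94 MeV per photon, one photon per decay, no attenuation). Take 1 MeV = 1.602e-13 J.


psi = A * E * 1.602e-13 / (4*pi*r^2)
psi = 2.7538e+11 * 2.94 * 1.602e-13 / (4*pi*7.9^2)
psi = 1.6538e-04 W/m^2

1.6538e-04


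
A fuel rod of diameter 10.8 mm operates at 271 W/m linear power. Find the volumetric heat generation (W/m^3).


r = D / 2 / 1000 = 10.8 / 2 / 1000 = 0.0054 m
q''' = q' / (pi * r^2)
q''' = 271 / (pi * 0.0054^2)
q''' = 2.9582e+06 W/m^3

2.9582e+06


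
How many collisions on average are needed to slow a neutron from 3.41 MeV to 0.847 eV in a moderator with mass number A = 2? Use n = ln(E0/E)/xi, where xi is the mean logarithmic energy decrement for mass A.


xi = 1 + (A-1)^2/(2A)*ln((A-1)/(A+1)) = 0.7253469 (for A = 2)
n = ln(E0/E) / xi
n = ln(3.41e6 / 0.847) / 0.7253469
n = ln(4.025974e+06) / 0.7253469 = 20.967

20.967


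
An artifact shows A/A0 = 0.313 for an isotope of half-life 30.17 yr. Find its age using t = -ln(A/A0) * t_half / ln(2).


lambda = ln(2) / t_half = ln(2) / 30.17 = 0.02297472 /yr
t = -ln(A/A0) / lambda
t = -ln(0.313) / 0.02297472
t = 50.558 yr

50.558


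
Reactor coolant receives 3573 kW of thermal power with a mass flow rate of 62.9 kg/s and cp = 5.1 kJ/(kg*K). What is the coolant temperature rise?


dT = Q / (m_dot * cp)
dT = 3573 / (62.9 * 5.1)
dT = 11.138 C

11.138


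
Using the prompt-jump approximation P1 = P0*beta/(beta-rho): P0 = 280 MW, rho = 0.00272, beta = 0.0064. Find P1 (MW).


P1/P0 = beta / (beta - rho)
P1/P0 = 0.0064 / (0.0064 - 0.00272) = 1.739130
P1 = 280 * 1.739130 = 486.96 MW

486.96


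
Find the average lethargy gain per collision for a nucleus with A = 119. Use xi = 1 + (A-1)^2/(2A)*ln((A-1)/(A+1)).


xi = 1 + (A-1)^2/(2A) * ln((A-1)/(A+1))
xi = 1 + (119-1)^2/(2*119) * ln((119-1)/(119 +1))
xi = 0.016713

0.016713


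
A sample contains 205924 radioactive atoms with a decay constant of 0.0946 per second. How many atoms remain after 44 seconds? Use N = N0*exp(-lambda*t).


N = N0 * exp(-lambda * t)
N = 205924 * exp(-0.0946 * 44)
N = 3206.3

3206.3


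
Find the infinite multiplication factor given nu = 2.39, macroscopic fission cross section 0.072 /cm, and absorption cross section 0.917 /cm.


k_inf = nu * Sigma_f / Sigma_a
k_inf = 2.39 * 0.072 / 0.917
k_inf = 0.18766

0.18766


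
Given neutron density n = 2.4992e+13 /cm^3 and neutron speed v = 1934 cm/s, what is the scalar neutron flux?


phi = n * v
phi = 2.4992e+13 * 1934
phi = 4.8335e+16 /cm^2/s

4.8335e+16


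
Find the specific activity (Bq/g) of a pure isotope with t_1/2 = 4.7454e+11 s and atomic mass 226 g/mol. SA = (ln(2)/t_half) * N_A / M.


lambda = ln(2) / t_half = ln(2) / 4.7454e+11 = 1.460672e-12 /s
SA = lambda * N_A / M
SA = 1.460672e-12 * 6.022e23 / 226
SA = 3.8921e+09 Bq/g

3.8921e+09


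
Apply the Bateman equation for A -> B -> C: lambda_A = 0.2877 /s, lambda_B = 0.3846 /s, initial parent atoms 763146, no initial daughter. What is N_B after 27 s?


N_B(t) = lambda_A * N_A0 / (lambda_B - lambda_A) * [exp(-lambda_A*t) - exp(-lambda_B*t)]
exp(-0.2877*27) = 4.231008e-04; exp(-0.3846*27) = 3.091713e-05
N_B = 0.2877 * 763146 / (0.3846 - 0.2877) * (4.231008e-04 - 3.091713e-05)
N_B = 888.61

888.61


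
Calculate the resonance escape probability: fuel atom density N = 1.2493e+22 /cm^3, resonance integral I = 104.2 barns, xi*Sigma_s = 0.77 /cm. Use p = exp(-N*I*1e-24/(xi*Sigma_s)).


p = exp(-N * I * 1e-24 / (xi*Sigma_s))
p = exp(-1.2493e+22 * 104.2 * 1e-24 / 0.77)
p = 0.18441

0.18441


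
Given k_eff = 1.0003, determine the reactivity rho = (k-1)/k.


rho = (k_eff - 1) / k_eff
rho = (1.0003 - 1) / 1.0003
rho = 2.9991e-04

2.9991e-04


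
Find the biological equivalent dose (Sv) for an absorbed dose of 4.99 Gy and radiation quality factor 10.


H = D * Q
H = 4.99 * 10
H = 49.900 Sv

49.900


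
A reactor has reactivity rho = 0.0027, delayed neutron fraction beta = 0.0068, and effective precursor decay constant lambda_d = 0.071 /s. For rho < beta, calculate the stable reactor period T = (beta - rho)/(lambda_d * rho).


T = (beta - rho) / (lambda_d * rho)
T = (0.0068 - 0.0027) / (0.071 * 0.0027)
T = 21.388 s

21.388


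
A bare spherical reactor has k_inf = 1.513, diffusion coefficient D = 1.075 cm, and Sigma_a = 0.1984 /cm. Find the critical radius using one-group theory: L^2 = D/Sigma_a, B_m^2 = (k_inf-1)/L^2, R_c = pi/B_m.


L^2 = D / Sigma_a = 1.075 / 0.1984 = 5.418347 cm^2
B_m^2 = (k_inf - 1) / L^2 = (1.513 - 1) / 5.418347 = 0.09467832 /cm^2
For a bare sphere: B_g = pi/R, so R_c = pi / sqrt(B_m^2)
R_c = pi / sqrt(0.09467832) = 10.210 cm

10.210


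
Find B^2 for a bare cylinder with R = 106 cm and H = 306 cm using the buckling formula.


B^2 = (2.405/R)^2 + (pi/H)^2
B^2 = (2.405/106)^2 + (pi/306)^2
B^2 = 6.2018e-04 /cm^2

6.2018e-04


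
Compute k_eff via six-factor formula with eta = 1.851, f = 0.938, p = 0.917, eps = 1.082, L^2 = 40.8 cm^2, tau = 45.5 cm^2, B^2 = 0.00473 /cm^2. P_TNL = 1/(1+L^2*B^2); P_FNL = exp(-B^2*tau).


k_inf = eta*f*p*eps = 1.851*0.938*0.917*1.082 = 1.722685
P_TNL = 1/(1 + L^2*B^2) = 1/(1 + 40.8*0.00473) = 0.8382342
P_FNL = exp(-B^2*tau) = exp(-0.00473*45.5) = 0.8063681
k_eff = k_inf * P_TNL * P_FNL = 1.722685 * 0.8382342 * 0.8063681
k_eff = 1.1644

1.1644


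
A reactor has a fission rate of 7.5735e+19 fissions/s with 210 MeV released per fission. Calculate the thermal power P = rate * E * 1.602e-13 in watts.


P = fission_rate * E_MeV * 1.602e-13
P = 7.5735e+19 * 210 * 1.602e-13
P = 2.5479e+09 W

2.5479e+09


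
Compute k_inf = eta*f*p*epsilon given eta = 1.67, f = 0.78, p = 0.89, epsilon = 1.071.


k_inf = eta * f * p * epsilon
k_inf = 1.67 * 0.78 * 0.89 * 1.071
k_inf = 1.2416

1.2416


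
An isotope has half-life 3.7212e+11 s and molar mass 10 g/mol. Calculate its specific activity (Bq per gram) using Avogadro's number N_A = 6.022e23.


lambda = ln(2) / t_half = ln(2) / 3.7212e+11 = 1.862698e-12 /s
SA = lambda * N_A / M
SA = 1.862698e-12 * 6.022e23 / 10
SA = 1.1217e+11 Bq/g

1.1217e+11


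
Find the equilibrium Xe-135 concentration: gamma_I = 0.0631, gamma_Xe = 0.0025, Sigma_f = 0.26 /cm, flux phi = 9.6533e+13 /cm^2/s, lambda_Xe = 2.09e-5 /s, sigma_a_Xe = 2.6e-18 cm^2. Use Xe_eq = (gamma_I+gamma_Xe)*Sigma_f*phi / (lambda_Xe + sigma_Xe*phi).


Xe_eq = (gamma_I + gamma_Xe) * Sigma_f * phi / (lambda_Xe + sigma_Xe * phi)
Numerator = (0.0631 + 0.0025) * 0.26 * 9.6533e+13 = 1.646467e+12
Denominator = 2.09e-5 + 2.6e-18 * 9.6533e+13 = 2.718858e-04
Xe_eq = 1.646467e+12 / 2.718858e-04 = 6.0557e+15 /cm^3

6.0557e+15


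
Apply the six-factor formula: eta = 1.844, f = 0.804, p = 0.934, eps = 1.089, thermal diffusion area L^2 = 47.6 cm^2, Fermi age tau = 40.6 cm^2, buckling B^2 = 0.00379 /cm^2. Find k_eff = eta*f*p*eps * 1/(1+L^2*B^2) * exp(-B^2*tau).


k_inf = eta*f*p*eps = 1.844*0.804*0.934*1.089 = 1.507967
P_TNL = 1/(1 + L^2*B^2) = 1/(1 + 47.6*0.00379) = 0.8471676
P_FNL = exp(-B^2*tau) = exp(-0.00379*40.6) = 0.8573800
k_eff = k_inf * P_TNL * P_FNL = 1.507967 * 0.8471676 * 0.8573800
k_eff = 1.0953

1.0953


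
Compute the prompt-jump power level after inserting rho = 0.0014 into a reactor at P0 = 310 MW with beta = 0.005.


P1/P0 = beta / (beta - rho)
P1/P0 = 0.005 / (0.005 - 0.0014) = 1.388889
P1 = 310 * 1.388889 = 430.56 MW

430.56


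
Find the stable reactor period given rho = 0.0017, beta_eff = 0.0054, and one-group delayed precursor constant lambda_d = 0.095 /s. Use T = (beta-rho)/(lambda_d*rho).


T = (beta - rho) / (lambda_d * rho)
T = (0.0054 - 0.0017) / (0.095 * 0.0017)
T = 22.910 s

22.910


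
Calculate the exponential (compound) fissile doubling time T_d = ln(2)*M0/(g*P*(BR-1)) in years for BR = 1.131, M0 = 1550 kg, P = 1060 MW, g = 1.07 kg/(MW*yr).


Breeding gain G = BR - 1 = 1.131 - 1 = 0.131
Fissile production rate = g * P * G = 1.07 * 1060 * 0.131 = 148.5802 kg/yr
T_d = ln(2) * M0 / (g * P * G)
T_d = ln(2) * 1550 / 148.5802 = 7.2310 yr

7.2310


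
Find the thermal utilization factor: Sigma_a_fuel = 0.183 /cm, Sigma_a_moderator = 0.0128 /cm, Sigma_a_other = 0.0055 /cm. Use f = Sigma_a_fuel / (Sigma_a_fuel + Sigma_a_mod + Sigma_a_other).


f = Sigma_a_fuel / (Sigma_a_fuel + Sigma_a_mod + Sigma_a_other)
f = 0.183 / (0.183 + 0.0128 + 0.0055)
f = 0.90909

0.90909


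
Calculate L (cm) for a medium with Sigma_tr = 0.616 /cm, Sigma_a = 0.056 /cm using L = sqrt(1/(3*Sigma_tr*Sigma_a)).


D = 1 / (3 * Sigma_tr) = 1 / (3 * 0.616) = 0.5411255 cm
L = sqrt(D / Sigma_a)
L = sqrt(0.5411255 / 0.056)
L = 3.1085 cm

3.1085


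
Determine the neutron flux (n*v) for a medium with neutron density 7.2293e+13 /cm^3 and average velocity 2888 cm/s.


phi = n * v
phi = 7.2293e+13 * 2888
phi = 2.0878e+17 /cm^2/s

2.0878e+17


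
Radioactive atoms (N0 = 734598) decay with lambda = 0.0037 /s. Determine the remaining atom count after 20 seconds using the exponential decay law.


N = N0 * exp(-lambda * t)
N = 734598 * exp(-0.0037 * 20)
N = 682200

682200


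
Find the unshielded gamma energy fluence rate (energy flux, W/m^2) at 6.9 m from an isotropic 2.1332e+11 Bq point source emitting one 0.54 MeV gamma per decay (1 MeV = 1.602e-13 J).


psi = A * E * 1.602e-13 / (4*pi*r^2)
psi = 2.1332e+11 * 0.54 * 1.602e-13 / (4*pi*6.9^2)
psi = 3.0845e-05 W/m^2

3.0845e-05


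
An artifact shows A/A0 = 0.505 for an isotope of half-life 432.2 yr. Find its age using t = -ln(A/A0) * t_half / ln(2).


lambda = ln(2) / t_half = ln(2) / 432.2 = 0.001603765 /yr
t = -ln(A/A0) / lambda
t = -ln(0.505) / 0.001603765
t = 426.00 yr

426.00


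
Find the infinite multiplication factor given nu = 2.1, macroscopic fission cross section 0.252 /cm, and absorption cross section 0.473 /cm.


k_inf = nu * Sigma_f / Sigma_a
k_inf = 2.1 * 0.252 / 0.473
k_inf = 1.1188

1.1188


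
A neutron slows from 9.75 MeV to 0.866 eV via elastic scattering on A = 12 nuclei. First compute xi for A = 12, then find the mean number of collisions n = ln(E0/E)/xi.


xi = 1 + (A-1)^2/(2A)*ln((A-1)/(A+1)) = 0.1577690 (for A = 12)
n = ln(E0/E) / xi
n = ln(9.75e6 / 0.866) / 0.1577690
n = ln(1.125866e+07) / 0.1577690 = 102.91

102.91


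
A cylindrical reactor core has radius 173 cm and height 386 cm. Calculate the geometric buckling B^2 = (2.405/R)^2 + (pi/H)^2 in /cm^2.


B^2 = (2.405/R)^2 + (pi/H)^2
B^2 = (2.405/173)^2 + (pi/386)^2
B^2 = 2.5950e-04 /cm^2

2.5950e-04


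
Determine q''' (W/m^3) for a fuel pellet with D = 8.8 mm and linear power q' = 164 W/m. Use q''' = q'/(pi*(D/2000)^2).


r = D / 2 / 1000 = 8.8 / 2 / 1000 = 0.0044 m
q''' = q' / (pi * r^2)
q''' = 164 / (pi * 0.0044^2)
q''' = 2.6964e+06 W/m^3

2.6964e+06


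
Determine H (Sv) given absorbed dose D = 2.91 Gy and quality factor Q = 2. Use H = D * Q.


H = D * Q
H = 2.91 * 2
H = 5.8200 Sv

5.8200


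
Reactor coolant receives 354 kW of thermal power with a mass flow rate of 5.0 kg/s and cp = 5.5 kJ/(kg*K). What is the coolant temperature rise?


dT = Q / (m_dot * cp)
dT = 354 / (5.0 * 5.5)
dT = 12.873 C

12.873


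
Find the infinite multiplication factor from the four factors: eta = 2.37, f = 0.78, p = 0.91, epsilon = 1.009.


k_inf = eta * f * p * epsilon
k_inf = 2.37 * 0.78 * 0.91 * 1.009
k_inf = 1.6974

1.6974


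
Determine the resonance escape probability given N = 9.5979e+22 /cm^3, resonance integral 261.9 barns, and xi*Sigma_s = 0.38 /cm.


p = exp(-N * I * 1e-24 / (xi*Sigma_s))
p = exp(-9.5979e+22 * 261.9 * 1e-24 / 0.38)
p = 1.8687e-29

1.8687e-29


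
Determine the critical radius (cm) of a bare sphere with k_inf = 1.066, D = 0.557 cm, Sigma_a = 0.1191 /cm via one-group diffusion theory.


L^2 = D / Sigma_a = 0.557 / 0.1191 = 4.676742 cm^2
B_m^2 = (k_inf - 1) / L^2 = (1.066 - 1) / 4.676742 = 0.01411239 /cm^2
For a bare sphere: B_g = pi/R, so R_c = pi / sqrt(B_m^2)
R_c = pi / sqrt(0.01411239) = 26.445 cm

26.445


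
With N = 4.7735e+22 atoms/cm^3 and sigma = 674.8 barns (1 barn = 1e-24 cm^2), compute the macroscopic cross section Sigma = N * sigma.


Sigma = N * sigma_barns * 1e-24
Sigma = 4.7735e+22 * 674.8 * 1e-24
Sigma = 32.212 /cm

32.212


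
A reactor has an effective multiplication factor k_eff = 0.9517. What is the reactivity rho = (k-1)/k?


rho = (k_eff - 1) / k_eff
rho = (0.9517 - 1) / 0.9517
rho = -0.050751

-0.050751


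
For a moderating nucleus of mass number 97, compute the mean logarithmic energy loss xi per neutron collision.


xi = 1 + (A-1)^2/(2A) * ln((A-1)/(A+1))
xi = 1 + (97-1)^2/(2*97) * ln((97-1)/(97 +1))
xi = 0.020478

0.020478


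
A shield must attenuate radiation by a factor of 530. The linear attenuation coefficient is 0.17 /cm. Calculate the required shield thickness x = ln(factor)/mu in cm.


x = ln(factor) / mu
x = ln(530) / 0.17
x = 36.899 cm

36.899


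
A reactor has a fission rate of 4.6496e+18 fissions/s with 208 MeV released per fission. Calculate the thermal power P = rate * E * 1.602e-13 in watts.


P = fission_rate * E_MeV * 1.602e-13
P = 4.6496e+18 * 208 * 1.602e-13
P = 1.5493e+08 W

1.5493e+08


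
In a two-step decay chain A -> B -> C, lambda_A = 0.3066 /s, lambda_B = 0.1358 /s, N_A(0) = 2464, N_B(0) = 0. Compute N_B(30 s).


N_B(t) = lambda_A * N_A0 / (lambda_B - lambda_A) * [exp(-lambda_A*t) - exp(-lambda_B*t)]
exp(-0.3066*30) = 1.012417e-04; exp(-0.1358*30) = 0.01700922
N_B = 0.3066 * 2464 / (0.1358 - 0.3066) * (1.012417e-04 - 0.01700922)
N_B = 74.785

74.785


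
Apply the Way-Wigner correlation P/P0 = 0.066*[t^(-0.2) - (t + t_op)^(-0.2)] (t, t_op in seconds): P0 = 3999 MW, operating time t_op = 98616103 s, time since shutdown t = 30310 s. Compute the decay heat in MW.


P/P0 = 0.066 * [t^(-0.2) - (t + t_op)^(-0.2)]
P/P0 = 0.066 * [30310^(-0.2) - (30310 + 98616103)^(-0.2)]
P/P0 = 0.066 * [0.1269646 - 0.02518742] = 0.006717294
P = 3999 * 0.006717294 = 26.862 MW

26.862


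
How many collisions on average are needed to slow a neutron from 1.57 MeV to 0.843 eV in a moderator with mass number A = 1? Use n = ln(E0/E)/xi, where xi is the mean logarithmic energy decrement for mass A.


xi = 1 + (A-1)^2/(2A)*ln((A-1)/(A+1)) = 1 (for A = 1)
n = ln(E0/E) / xi
n = ln(1.57e6 / 0.843) / 1
n = ln(1.862396e+06) / 1 = 14.437

14.437


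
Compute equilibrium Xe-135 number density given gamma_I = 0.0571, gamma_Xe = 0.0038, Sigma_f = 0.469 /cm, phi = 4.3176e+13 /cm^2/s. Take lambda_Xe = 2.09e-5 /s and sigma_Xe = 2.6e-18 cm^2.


Xe_eq = (gamma_I + gamma_Xe) * Sigma_f * phi / (lambda_Xe + sigma_Xe * phi)
Numerator = (0.0571 + 0.0038) * 0.469 * 4.3176e+13 = 1.233197e+12
Denominator = 2.09e-5 + 2.6e-18 * 4.3176e+13 = 1.331576e-04
Xe_eq = 1.233197e+12 / 1.331576e-04 = 9.2612e+15 /cm^3

9.2612e+15


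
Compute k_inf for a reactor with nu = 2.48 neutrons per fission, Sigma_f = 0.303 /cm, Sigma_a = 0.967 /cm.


k_inf = nu * Sigma_f / Sigma_a
k_inf = 2.48 * 0.303 / 0.967
k_inf = 0.77708

0.77708


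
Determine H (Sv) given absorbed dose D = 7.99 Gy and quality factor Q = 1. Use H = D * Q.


H = D * Q
H = 7.99 * 1
H = 7.9900 Sv

7.9900


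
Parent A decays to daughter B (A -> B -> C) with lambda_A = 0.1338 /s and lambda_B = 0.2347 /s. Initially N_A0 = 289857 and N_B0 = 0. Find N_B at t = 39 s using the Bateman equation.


N_B(t) = lambda_A * N_A0 / (lambda_B - lambda_A) * [exp(-lambda_A*t) - exp(-lambda_B*t)]
exp(-0.1338*39) = 0.005417071; exp(-0.2347*39) = 1.058699e-04
N_B = 0.1338 * 289857 / (0.2347 - 0.1338) * (0.005417071 - 1.058699e-04)
N_B = 2041.5

2041.5


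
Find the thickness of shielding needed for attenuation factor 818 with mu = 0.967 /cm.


x = ln(factor) / mu
x = ln(818) / 0.967
x = 6.9357 cm

6.9357


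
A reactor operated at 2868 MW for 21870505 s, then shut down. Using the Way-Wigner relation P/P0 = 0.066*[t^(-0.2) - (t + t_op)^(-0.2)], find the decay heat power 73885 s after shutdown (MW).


P/P0 = 0.066 * [t^(-0.2) - (t + t_op)^(-0.2)]
P/P0 = 0.066 * [73885^(-0.2) - (73885 + 21870505)^(-0.2)]
P/P0 = 0.066 * [0.1062402 - 0.03402008] = 0.004766528
P = 2868 * 0.004766528 = 13.670 MW

13.670


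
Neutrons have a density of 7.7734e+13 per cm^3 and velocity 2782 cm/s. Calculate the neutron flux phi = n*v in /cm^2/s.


phi = n * v
phi = 7.7734e+13 * 2782
phi = 2.1626e+17 /cm^2/s

2.1626e+17


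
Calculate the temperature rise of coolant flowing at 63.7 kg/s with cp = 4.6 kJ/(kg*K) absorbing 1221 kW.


dT = Q / (m_dot * cp)
dT = 1221 / (63.7 * 4.6)
dT = 4.1670 C

4.1670


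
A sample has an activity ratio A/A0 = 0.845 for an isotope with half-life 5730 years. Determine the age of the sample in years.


lambda = ln(2) / t_half = ln(2) / 5730 = 1.209681e-04 /yr
t = -ln(A/A0) / lambda
t = -ln(0.845) / 1.209681e-04
t = 1392.3 yr

1392.3


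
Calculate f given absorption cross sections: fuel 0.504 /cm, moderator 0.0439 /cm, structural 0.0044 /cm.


f = Sigma_a_fuel / (Sigma_a_fuel + Sigma_a_mod + Sigma_a_other)
f = 0.504 / (0.504 + 0.0439 + 0.0044)
f = 0.91255

0.91255


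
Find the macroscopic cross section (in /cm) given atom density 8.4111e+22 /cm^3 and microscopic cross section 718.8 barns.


Sigma = N * sigma_barns * 1e-24
Sigma = 8.4111e+22 * 718.8 * 1e-24
Sigma = 60.459 /cm

60.459


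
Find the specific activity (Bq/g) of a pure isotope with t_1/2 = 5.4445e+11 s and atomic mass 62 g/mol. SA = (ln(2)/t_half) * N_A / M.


lambda = ln(2) / t_half = ln(2) / 5.4445e+11 = 1.273114e-12 /s
SA = lambda * N_A / M
SA = 1.273114e-12 * 6.022e23 / 62
SA = 1.2366e+10 Bq/g

1.2366e+10


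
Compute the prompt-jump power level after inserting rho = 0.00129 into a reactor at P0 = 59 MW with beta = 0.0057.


P1/P0 = beta / (beta - rho)
P1/P0 = 0.0057 / (0.0057 - 0.00129) = 1.292517
P1 = 59 * 1.292517 = 76.259 MW

76.259


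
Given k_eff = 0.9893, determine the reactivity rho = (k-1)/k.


rho = (k_eff - 1) / k_eff
rho = (0.9893 - 1) / 0.9893
rho = -0.010816

-0.010816


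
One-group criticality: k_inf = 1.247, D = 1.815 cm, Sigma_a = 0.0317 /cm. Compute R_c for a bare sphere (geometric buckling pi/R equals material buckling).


L^2 = D / Sigma_a = 1.815 / 0.0317 = 57.25552 cm^2
B_m^2 = (k_inf - 1) / L^2 = (1.247 - 1) / 57.25552 = 0.004313995 /cm^2
For a bare sphere: B_g = pi/R, so R_c = pi / sqrt(B_m^2)
R_c = pi / sqrt(0.004313995) = 47.831 cm

47.831


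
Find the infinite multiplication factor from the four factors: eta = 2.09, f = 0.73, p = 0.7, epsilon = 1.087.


k_inf = eta * f * p * epsilon
k_inf = 2.09 * 0.73 * 0.7 * 1.087
k_inf = 1.1609

1.1609


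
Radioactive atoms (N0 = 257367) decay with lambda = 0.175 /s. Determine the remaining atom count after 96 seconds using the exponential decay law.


N = N0 * exp(-lambda * t)
N = 257367 * exp(-0.175 * 96)
N = 0.013014

0.013014


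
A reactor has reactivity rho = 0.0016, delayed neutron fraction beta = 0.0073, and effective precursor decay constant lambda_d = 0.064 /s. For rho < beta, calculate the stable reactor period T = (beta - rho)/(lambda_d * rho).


T = (beta - rho) / (lambda_d * rho)
T = (0.0073 - 0.0016) / (0.064 * 0.0016)
T = 55.664 s

55.664


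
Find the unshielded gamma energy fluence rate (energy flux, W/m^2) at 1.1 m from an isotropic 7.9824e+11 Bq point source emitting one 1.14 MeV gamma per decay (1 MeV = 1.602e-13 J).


psi = A * E * 1.602e-13 / (4*pi*r^2)
psi = 7.9824e+11 * 1.14 * 1.602e-13 / (4*pi*1.1^2)
psi = 0.0095875 W/m^2

0.0095875


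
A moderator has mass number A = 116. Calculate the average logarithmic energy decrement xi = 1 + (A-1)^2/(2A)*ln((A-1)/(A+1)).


xi = 1 + (A-1)^2/(2A) * ln((A-1)/(A+1))
xi = 1 + (116-1)^2/(2*116) * ln((116-1)/(116 +1))
xi = 0.017143

0.017143


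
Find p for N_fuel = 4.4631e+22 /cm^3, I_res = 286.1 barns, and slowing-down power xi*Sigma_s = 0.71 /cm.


p = exp(-N * I * 1e-24 / (xi*Sigma_s))
p = exp(-4.4631e+22 * 286.1 * 1e-24 / 0.71)
p = 1.5469e-08

1.5469e-08


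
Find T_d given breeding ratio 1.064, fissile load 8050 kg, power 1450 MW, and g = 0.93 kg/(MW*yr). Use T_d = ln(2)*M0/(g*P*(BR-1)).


Breeding gain G = BR - 1 = 1.064 - 1 = 0.064
Fissile production rate = g * P * G = 0.93 * 1450 * 0.064 = 86.304 kg/yr
T_d = ln(2) * M0 / (g * P * G)
T_d = ln(2) * 8050 / 86.304 = 64.653 yr

64.653


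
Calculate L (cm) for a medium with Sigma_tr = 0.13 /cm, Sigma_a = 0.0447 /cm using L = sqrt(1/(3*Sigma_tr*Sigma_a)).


D = 1 / (3 * Sigma_tr) = 1 / (3 * 0.13) = 2.564103 cm
L = sqrt(D / Sigma_a)
L = sqrt(2.564103 / 0.0447)
L = 7.5738 cm

7.5738
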